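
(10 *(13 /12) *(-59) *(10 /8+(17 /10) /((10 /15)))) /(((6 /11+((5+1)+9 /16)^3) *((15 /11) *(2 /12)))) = -7222611968 /191376765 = -37.74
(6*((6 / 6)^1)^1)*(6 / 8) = 9 / 2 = 4.50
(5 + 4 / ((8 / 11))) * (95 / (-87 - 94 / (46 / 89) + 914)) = 15295 / 9892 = 1.55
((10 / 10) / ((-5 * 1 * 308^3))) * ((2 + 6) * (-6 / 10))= 3 / 91306600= 0.00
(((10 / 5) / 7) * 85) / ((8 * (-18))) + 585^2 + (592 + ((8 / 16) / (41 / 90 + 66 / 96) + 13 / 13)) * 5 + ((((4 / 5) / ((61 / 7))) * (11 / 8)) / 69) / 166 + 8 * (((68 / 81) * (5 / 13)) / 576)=87786000191274301271 / 254310628146120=345192.02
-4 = -4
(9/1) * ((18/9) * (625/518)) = 5625/259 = 21.72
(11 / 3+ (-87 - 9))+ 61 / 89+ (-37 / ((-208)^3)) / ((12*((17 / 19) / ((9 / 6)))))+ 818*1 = 237348967865653 / 326768492544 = 726.35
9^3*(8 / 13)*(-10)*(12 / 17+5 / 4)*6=-11634840 / 221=-52646.33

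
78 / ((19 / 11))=858 / 19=45.16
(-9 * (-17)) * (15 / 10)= 459 / 2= 229.50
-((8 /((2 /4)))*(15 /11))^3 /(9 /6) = -9216000 /1331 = -6924.12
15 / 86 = 0.17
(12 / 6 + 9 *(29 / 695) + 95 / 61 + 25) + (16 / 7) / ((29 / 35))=38963319 / 1229455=31.69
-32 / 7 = -4.57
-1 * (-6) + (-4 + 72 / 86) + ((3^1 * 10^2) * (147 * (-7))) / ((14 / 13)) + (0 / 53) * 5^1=-286647.16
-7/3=-2.33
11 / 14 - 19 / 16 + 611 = 68387 / 112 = 610.60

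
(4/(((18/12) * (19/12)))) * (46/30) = 736/285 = 2.58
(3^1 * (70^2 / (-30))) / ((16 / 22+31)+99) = -2695 / 719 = -3.75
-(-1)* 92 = 92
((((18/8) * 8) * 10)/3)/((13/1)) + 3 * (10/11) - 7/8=7399/1144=6.47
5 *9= 45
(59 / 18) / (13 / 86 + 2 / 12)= 2537 / 246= 10.31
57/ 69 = 19/ 23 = 0.83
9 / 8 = 1.12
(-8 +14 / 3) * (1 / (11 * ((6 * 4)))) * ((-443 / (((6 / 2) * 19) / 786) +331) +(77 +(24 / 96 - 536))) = 789955 / 10032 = 78.74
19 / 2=9.50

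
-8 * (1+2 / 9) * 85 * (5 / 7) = -593.65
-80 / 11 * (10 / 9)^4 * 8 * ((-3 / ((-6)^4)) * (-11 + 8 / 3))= -10000000 / 5845851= -1.71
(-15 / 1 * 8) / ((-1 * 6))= 20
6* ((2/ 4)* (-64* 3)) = -576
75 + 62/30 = 1156/15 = 77.07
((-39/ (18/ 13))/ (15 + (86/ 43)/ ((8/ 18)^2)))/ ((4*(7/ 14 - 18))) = 338/ 21105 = 0.02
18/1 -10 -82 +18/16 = -583/8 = -72.88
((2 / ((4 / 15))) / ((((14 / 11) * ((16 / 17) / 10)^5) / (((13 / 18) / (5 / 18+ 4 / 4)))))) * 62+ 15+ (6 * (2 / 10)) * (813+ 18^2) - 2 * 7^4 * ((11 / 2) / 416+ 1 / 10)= 19178293250464443 / 685834240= 27963452.58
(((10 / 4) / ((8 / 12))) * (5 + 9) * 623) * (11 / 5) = 143913 / 2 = 71956.50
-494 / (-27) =494 / 27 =18.30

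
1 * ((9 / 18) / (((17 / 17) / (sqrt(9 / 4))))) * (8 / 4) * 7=21 / 2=10.50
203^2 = 41209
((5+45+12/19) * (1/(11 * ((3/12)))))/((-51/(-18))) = 23088/3553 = 6.50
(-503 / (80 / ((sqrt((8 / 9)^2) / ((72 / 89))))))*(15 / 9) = -44767 / 3888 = -11.51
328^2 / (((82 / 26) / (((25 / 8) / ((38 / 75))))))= 3997500 / 19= 210394.74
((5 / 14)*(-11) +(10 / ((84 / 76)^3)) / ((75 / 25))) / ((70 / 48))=-64892 / 64827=-1.00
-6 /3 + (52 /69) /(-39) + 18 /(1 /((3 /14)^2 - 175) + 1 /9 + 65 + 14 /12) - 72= -624456310682 /8467466445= -73.75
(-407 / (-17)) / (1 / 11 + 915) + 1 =1.03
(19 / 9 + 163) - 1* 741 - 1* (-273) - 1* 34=-336.89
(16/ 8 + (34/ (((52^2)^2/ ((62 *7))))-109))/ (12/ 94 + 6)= -3064118611/ 175478784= -17.46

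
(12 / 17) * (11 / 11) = 0.71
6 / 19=0.32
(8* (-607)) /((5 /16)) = -77696 /5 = -15539.20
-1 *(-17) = 17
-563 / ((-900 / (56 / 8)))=3941 / 900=4.38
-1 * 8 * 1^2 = -8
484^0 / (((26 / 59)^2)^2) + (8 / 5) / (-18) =543453341 / 20563920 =26.43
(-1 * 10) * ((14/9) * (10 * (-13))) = 18200/9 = 2022.22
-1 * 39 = -39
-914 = -914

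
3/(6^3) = 1/72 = 0.01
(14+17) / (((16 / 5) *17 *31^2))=5 / 8432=0.00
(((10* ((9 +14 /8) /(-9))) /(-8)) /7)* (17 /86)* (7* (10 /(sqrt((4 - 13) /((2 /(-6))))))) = 425* sqrt(3) /1296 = 0.57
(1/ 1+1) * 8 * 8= 128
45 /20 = 9 /4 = 2.25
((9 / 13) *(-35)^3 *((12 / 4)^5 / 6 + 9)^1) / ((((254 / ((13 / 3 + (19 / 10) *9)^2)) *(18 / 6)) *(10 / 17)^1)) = -79557096927 / 52832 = -1505850.56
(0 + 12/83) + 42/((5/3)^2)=31674/2075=15.26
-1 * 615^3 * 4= -930433500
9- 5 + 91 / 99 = 487 / 99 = 4.92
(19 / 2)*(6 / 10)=57 / 10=5.70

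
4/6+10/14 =1.38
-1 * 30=-30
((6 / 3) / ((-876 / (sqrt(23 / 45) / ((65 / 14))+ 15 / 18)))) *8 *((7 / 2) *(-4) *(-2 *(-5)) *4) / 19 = 6272 *sqrt(115) / 811395+ 5600 / 12483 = 0.53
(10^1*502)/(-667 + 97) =-502/57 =-8.81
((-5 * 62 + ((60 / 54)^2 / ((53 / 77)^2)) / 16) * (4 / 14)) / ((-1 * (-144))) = -0.61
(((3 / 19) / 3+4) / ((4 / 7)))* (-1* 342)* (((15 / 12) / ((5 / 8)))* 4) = -19404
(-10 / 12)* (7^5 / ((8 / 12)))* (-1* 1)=84035 / 4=21008.75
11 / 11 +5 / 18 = 23 / 18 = 1.28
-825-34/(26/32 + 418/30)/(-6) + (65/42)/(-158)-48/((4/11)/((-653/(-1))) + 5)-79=-28531521845895/31242617588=-913.22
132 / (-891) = -4 / 27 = -0.15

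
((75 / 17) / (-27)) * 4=-100 / 153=-0.65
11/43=0.26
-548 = -548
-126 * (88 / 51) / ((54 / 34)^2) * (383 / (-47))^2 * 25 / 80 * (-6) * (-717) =-458918003390 / 59643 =-7694415.16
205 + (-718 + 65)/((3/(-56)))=37183/3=12394.33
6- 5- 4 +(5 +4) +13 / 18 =121 / 18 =6.72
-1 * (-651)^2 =-423801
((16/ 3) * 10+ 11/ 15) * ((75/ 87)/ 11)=4055/ 957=4.24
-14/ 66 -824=-27199/ 33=-824.21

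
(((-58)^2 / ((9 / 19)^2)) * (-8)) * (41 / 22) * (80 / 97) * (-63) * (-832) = -92793678315520 / 9603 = -9662988473.97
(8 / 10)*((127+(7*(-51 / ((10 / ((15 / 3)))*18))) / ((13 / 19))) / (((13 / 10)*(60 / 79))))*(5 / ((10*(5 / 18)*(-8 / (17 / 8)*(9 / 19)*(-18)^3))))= 447848867 / 28385510400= 0.02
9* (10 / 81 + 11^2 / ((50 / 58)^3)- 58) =165786589 / 140625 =1178.93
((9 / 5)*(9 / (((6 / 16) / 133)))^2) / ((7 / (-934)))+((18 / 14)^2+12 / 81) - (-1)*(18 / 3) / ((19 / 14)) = -307560497723299 / 125685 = -2447074016.18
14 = 14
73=73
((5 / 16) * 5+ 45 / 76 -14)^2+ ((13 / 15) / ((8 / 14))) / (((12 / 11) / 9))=70617781 / 462080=152.83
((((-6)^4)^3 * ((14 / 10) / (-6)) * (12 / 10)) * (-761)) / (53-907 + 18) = -2898929875968 / 5225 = -554819115.02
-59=-59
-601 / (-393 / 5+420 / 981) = 7.69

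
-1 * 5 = -5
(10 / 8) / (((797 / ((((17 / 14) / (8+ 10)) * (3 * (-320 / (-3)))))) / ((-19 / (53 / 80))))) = -2584000 / 2661183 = -0.97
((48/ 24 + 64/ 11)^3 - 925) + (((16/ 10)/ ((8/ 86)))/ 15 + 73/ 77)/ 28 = -8746785563/ 19565700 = -447.05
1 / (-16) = -1 / 16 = -0.06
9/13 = 0.69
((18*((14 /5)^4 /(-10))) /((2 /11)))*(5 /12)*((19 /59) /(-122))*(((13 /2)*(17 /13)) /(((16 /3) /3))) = 230330331 /71980000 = 3.20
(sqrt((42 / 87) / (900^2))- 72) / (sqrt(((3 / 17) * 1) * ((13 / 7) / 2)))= sqrt(9282) * (-1879200 + sqrt(406)) / 1017900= -177.86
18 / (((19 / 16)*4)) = 72 / 19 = 3.79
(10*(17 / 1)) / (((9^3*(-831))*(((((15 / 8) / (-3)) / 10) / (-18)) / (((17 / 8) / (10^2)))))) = -578 / 336555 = -0.00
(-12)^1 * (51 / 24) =-51 / 2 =-25.50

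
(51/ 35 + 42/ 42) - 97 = -3309/ 35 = -94.54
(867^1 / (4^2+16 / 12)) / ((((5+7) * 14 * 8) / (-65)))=-4335 / 1792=-2.42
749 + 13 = 762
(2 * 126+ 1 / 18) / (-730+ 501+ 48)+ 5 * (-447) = -7286167 / 3258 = -2236.39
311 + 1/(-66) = 20525/66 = 310.98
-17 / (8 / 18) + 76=151 / 4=37.75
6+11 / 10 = 71 / 10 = 7.10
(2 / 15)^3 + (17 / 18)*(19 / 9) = 40423 / 20250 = 2.00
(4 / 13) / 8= 1 / 26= 0.04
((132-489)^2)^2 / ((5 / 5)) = 16243247601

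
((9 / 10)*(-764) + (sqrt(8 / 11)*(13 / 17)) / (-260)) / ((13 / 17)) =-58446 / 65 - sqrt(22) / 1430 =-899.17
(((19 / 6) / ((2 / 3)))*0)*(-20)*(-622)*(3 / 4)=0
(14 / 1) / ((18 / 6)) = 14 / 3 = 4.67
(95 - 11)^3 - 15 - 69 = 592620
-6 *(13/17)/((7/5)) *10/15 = -260/119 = -2.18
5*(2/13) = 10/13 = 0.77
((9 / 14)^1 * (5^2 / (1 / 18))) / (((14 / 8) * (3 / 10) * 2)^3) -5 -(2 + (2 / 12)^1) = 3496757 / 14406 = 242.73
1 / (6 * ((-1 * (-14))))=1 / 84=0.01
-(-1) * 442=442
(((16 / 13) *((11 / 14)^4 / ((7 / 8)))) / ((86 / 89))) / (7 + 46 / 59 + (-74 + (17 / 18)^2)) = -99636338736 / 11732776831321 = -0.01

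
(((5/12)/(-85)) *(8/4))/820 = -1/83640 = -0.00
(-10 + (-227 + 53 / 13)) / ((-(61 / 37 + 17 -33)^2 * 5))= 4145332 / 18327465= 0.23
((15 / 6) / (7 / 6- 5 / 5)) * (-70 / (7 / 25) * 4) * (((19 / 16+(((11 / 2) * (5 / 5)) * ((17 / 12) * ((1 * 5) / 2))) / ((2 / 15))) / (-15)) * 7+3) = 3943875 / 4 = 985968.75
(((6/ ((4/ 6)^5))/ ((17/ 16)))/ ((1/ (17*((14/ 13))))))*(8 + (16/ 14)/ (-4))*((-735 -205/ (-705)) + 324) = -1519790040/ 611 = -2487381.41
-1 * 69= -69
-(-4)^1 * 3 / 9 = 4 / 3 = 1.33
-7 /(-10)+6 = 67 /10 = 6.70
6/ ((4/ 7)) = 21/ 2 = 10.50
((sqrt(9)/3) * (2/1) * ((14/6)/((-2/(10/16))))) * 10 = -175/12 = -14.58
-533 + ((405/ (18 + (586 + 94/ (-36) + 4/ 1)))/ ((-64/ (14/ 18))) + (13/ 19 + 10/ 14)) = -24654795967/ 46377632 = -531.61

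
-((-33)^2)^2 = -1185921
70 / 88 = 35 / 44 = 0.80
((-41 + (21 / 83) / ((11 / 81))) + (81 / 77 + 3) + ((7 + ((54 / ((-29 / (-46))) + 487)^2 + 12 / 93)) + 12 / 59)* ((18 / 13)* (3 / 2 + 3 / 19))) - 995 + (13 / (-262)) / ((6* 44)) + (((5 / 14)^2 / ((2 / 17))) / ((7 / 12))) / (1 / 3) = 562438229745078469606349 / 748142084107353936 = 751779.96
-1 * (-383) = 383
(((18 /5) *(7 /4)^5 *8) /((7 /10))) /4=21609 /128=168.82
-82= -82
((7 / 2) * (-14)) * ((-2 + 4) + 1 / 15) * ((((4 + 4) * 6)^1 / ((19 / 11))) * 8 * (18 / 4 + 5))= -1069376 / 5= -213875.20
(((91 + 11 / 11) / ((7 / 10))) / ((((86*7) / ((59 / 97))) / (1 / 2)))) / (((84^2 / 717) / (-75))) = -40540375 / 80116568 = -0.51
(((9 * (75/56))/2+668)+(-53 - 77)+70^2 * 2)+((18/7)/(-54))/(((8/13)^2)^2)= 127103321/12288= 10343.69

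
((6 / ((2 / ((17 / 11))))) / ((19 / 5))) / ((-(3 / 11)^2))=-935 / 57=-16.40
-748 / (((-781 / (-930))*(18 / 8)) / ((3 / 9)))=-84320 / 639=-131.96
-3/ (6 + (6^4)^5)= -1/ 1218719480020994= -0.00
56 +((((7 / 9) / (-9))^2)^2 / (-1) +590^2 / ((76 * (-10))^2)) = 14073551955401 / 248637860496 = 56.60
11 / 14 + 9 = 137 / 14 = 9.79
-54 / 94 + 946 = 44435 / 47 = 945.43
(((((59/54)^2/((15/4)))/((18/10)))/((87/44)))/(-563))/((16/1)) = -38291/3856372092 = -0.00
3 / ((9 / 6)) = 2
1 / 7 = 0.14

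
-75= -75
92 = 92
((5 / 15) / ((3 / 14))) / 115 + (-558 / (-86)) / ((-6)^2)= 34493 / 178020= 0.19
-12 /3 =-4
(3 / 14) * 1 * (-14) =-3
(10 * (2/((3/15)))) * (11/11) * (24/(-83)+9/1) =871.08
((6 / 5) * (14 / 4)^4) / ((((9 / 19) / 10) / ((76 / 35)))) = 123823 / 15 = 8254.87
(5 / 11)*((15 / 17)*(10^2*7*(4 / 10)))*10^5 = 2100000000 / 187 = 11229946.52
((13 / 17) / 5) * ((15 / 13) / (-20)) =-3 / 340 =-0.01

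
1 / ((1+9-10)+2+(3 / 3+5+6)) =1 / 14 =0.07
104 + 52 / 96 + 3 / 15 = 12569 / 120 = 104.74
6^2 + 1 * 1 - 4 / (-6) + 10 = 143 / 3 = 47.67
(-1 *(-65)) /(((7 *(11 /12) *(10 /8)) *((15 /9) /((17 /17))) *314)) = 936 /60445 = 0.02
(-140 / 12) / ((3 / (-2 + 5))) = -35 / 3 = -11.67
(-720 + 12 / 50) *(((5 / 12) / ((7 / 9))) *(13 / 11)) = -350883 / 770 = -455.69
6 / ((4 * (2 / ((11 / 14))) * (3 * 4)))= 11 / 224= 0.05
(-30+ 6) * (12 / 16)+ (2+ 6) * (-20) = -178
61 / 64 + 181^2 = 2096765 / 64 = 32761.95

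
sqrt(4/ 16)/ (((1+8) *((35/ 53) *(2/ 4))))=0.17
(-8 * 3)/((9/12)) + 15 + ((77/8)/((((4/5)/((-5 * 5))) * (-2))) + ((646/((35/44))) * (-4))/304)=274859/2240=122.70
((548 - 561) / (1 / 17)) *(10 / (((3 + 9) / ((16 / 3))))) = -8840 / 9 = -982.22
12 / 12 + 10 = 11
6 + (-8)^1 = -2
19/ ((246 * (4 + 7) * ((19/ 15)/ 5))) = 25/ 902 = 0.03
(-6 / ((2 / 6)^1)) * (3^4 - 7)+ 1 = -1331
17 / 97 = 0.18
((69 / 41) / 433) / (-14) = -69 / 248542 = -0.00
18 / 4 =9 / 2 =4.50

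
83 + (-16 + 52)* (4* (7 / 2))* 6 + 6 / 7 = 21755 / 7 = 3107.86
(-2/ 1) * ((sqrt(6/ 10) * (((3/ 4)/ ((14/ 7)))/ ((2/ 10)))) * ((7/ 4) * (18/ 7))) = -27 * sqrt(15)/ 8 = -13.07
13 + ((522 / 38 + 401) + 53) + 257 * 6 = 38432 / 19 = 2022.74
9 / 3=3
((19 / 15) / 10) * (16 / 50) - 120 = -224924 / 1875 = -119.96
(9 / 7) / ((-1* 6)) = -3 / 14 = -0.21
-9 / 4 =-2.25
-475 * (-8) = 3800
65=65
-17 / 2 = -8.50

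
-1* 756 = -756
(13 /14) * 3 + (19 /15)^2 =13829 /3150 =4.39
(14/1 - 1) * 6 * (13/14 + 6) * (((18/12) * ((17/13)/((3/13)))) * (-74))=-2379507/7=-339929.57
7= 7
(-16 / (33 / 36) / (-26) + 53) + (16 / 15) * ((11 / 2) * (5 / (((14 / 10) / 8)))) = 664535 / 3003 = 221.29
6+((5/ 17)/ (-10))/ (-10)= 2041/ 340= 6.00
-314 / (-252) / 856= 157 / 107856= 0.00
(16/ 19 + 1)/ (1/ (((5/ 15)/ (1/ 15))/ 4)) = 175/ 76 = 2.30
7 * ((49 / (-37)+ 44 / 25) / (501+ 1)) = 2821 / 464350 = 0.01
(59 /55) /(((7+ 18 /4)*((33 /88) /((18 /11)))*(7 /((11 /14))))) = 2832 /61985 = 0.05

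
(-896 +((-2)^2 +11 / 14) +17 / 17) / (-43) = 20.70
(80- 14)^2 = 4356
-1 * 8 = -8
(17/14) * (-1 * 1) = -17/14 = -1.21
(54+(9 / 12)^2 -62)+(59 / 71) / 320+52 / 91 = -1091567 / 159040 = -6.86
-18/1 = -18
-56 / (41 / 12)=-672 / 41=-16.39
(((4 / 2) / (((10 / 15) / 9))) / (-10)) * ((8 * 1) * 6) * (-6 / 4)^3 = 2187 / 5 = 437.40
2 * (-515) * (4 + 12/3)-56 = -8296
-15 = -15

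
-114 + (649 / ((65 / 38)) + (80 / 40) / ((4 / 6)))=17447 / 65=268.42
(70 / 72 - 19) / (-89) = 649 / 3204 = 0.20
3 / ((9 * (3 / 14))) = 14 / 9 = 1.56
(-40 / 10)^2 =16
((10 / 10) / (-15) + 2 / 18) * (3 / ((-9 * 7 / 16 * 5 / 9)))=-32 / 525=-0.06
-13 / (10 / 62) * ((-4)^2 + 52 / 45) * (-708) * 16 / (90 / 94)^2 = 2595075801344 / 151875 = 17086918.86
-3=-3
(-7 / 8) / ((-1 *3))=7 / 24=0.29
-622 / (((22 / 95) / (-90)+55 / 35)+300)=-9306675 / 4512224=-2.06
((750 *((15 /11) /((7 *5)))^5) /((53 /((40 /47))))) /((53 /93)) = 677970000 /357357764759611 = 0.00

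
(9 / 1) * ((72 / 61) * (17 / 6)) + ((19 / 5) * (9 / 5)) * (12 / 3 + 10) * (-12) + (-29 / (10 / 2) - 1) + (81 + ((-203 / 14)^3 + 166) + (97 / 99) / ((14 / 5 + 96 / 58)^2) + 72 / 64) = -247371969983777 / 63004283100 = -3926.27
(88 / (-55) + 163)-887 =-3628 / 5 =-725.60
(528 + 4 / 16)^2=4464769 / 16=279048.06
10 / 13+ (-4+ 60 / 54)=-248 / 117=-2.12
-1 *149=-149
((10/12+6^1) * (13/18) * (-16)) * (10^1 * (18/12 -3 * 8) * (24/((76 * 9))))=106600/171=623.39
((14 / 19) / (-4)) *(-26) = 91 / 19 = 4.79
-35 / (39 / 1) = -35 / 39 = -0.90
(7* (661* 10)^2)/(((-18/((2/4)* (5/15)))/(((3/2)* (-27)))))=229383525/2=114691762.50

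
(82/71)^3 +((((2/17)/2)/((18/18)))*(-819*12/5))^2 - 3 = 34566700511899/2585906975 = 13367.34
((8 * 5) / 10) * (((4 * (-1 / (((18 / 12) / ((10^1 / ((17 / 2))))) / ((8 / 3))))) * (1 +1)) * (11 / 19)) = -112640 / 2907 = -38.75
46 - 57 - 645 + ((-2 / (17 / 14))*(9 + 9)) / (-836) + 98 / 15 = -34611436 / 53295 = -649.43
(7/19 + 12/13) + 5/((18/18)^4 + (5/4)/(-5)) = 5897/741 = 7.96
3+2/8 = 13/4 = 3.25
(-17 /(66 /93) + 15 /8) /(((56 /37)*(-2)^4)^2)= -0.04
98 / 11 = 8.91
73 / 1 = 73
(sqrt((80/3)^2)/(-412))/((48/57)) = -95/1236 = -0.08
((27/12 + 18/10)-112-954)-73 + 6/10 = -22687/20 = -1134.35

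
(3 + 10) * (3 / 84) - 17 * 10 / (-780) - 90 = -97535 / 1092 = -89.32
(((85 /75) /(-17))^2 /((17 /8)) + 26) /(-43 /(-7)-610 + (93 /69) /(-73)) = -584464937 /13573681875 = -0.04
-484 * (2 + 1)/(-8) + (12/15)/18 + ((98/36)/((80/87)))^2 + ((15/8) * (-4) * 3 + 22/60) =38747561/230400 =168.18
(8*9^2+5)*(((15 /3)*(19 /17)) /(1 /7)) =25543.82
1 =1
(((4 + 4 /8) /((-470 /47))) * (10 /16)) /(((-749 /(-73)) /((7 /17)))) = -657 /58208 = -0.01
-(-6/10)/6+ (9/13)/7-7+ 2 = -4369/910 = -4.80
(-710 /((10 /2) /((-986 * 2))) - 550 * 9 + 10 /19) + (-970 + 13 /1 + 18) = 5208575 /19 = 274135.53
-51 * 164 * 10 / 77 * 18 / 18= -83640 / 77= -1086.23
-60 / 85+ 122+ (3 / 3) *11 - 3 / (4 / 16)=120.29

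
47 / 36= 1.31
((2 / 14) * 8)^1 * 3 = 24 / 7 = 3.43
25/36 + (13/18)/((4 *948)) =47413/68256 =0.69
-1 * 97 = -97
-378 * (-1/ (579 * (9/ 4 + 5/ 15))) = 1512/ 5983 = 0.25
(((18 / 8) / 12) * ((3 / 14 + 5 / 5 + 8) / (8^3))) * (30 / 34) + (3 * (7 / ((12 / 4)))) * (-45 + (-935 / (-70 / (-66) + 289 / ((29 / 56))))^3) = -2119762084908832702718445 / 6095986832779227840512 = -347.73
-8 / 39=-0.21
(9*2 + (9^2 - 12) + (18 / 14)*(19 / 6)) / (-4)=-1275 / 56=-22.77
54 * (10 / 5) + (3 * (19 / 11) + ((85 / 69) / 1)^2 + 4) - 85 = 33.70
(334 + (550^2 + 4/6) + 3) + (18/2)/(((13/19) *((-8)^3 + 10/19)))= 114776071595/379002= 302837.64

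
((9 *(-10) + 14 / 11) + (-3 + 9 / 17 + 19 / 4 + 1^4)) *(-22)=63915 / 34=1879.85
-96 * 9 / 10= -432 / 5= -86.40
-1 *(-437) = 437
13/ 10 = 1.30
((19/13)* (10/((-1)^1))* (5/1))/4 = -475/26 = -18.27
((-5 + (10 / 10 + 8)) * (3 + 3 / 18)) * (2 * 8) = 608 / 3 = 202.67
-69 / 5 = -13.80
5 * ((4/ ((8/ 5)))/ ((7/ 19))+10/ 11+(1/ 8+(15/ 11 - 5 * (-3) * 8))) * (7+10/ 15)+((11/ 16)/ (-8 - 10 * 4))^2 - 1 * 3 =224767460453/ 45416448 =4949.03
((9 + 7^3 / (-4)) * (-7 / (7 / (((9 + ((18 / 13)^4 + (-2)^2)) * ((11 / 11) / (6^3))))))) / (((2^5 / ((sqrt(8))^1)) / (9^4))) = 35530143669 * sqrt(2) / 14623232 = 3436.12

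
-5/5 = -1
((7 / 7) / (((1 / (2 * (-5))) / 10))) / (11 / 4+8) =-400 / 43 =-9.30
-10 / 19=-0.53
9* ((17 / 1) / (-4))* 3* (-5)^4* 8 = -573750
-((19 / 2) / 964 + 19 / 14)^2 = -1.87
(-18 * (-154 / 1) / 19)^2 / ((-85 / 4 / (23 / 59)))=-706926528 / 1810415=-390.48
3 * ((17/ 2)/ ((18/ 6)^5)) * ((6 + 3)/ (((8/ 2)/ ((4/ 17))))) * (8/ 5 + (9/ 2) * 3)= 151/ 180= 0.84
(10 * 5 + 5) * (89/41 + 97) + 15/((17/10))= 5463.21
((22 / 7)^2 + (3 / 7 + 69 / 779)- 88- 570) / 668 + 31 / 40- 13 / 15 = -811712387 / 764946840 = -1.06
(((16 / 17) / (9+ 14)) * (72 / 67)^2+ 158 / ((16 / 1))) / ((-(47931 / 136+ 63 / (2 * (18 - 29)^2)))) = -16858237033 / 599238876945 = -0.03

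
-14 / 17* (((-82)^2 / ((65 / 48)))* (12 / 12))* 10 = -9037056 / 221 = -40891.66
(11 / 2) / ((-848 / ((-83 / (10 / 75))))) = 13695 / 3392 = 4.04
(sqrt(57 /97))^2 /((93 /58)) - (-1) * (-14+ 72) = 175508 /3007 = 58.37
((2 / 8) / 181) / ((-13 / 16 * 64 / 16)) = -0.00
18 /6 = 3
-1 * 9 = -9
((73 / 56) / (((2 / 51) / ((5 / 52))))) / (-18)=-6205 / 34944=-0.18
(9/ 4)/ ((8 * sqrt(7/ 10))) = 9 * sqrt(70)/ 224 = 0.34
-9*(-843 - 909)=15768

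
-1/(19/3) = -3/19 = -0.16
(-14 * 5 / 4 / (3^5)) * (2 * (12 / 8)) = -35 / 162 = -0.22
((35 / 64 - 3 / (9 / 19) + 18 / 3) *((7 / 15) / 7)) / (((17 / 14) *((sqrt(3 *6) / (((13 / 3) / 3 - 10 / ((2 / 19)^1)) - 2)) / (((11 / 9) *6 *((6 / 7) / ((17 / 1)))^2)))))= -19393 *sqrt(2) / 5571342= -0.00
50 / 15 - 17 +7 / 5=-12.27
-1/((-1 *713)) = 1/713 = 0.00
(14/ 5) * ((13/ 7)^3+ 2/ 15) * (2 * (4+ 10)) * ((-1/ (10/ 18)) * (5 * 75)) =-2422152/ 7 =-346021.71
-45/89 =-0.51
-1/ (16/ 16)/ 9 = -1/ 9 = -0.11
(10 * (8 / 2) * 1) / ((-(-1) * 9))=40 / 9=4.44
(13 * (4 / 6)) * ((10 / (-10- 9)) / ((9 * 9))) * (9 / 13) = -20 / 513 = -0.04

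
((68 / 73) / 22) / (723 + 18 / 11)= 34 / 581883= 0.00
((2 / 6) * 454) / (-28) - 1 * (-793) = 33079 / 42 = 787.60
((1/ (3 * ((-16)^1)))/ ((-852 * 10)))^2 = 1/ 167248281600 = 0.00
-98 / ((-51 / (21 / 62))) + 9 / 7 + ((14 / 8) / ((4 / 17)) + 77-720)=-37399137 / 59024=-633.63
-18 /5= -3.60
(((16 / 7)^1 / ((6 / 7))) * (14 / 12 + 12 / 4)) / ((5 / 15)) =100 / 3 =33.33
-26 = -26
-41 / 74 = -0.55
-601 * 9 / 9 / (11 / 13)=-7813 / 11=-710.27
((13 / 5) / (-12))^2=169 / 3600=0.05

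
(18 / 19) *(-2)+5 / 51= -1741 / 969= -1.80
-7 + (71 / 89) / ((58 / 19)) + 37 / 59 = -1861321 / 304558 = -6.11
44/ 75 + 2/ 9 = 0.81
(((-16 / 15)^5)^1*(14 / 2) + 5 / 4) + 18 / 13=-277647289 / 39487500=-7.03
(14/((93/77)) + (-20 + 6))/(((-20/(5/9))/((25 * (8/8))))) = 1.67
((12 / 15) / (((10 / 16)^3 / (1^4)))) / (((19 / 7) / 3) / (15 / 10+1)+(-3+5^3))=2688 / 100375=0.03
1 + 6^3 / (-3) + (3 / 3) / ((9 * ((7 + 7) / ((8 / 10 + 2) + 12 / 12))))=-44711 / 630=-70.97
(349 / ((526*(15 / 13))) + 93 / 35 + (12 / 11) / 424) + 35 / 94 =5458812503 / 1513357230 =3.61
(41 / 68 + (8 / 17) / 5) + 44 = 15197 / 340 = 44.70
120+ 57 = 177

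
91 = 91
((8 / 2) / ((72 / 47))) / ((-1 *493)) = -47 / 8874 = -0.01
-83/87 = -0.95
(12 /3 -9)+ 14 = 9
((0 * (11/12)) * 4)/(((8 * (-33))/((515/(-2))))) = 0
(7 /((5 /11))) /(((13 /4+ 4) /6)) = 12.74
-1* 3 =-3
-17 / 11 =-1.55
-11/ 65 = -0.17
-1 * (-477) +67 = 544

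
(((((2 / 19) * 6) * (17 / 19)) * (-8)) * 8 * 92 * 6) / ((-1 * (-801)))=-800768 / 32129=-24.92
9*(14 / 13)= 126 / 13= 9.69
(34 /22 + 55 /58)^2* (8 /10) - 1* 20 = -7644819 /508805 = -15.03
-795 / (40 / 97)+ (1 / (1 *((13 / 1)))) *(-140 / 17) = -3409603 / 1768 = -1928.51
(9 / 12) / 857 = 3 / 3428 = 0.00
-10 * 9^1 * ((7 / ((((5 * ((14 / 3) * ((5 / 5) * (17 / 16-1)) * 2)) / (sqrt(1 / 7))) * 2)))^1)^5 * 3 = -419904 * sqrt(7) / 214375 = -5.18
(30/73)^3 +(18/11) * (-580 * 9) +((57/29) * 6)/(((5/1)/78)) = -5185850753988/620482115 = -8357.78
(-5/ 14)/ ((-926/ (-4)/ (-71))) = 355/ 3241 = 0.11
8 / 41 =0.20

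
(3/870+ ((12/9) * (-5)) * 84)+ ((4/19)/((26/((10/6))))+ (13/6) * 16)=-37628413/71630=-525.32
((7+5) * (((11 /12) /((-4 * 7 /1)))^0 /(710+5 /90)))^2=46656 /163353961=0.00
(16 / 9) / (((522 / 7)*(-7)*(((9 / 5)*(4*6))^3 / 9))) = -125 / 328784832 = -0.00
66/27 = 22/9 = 2.44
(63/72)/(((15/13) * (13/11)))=77/120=0.64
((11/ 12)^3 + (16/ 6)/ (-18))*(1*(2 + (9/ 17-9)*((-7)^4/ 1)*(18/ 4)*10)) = -8362664725/ 14688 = -569353.54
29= 29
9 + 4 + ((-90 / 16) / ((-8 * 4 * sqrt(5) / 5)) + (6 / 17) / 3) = 45 * sqrt(5) / 256 + 223 / 17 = 13.51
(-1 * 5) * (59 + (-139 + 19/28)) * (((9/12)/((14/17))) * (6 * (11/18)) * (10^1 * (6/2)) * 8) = 31149525/98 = 317852.30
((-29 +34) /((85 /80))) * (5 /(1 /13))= 5200 /17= 305.88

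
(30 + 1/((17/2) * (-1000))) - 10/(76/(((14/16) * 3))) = 29.65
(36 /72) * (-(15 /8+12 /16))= -21 /16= -1.31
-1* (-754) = 754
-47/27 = -1.74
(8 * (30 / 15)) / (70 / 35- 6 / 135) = 90 / 11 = 8.18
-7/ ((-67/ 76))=532/ 67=7.94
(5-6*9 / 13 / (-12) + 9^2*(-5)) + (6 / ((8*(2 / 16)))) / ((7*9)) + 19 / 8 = -867449 / 2184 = -397.18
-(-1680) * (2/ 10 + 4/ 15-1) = -896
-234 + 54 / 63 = -1632 / 7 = -233.14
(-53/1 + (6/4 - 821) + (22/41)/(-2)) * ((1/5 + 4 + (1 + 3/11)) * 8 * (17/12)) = -366208339/6765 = -54132.79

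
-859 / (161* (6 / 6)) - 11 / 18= -17233 / 2898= -5.95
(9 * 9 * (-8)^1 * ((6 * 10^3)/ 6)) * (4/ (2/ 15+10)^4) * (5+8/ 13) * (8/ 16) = -37418203125/ 54213536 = -690.20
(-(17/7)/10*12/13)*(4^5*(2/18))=-34816/1365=-25.51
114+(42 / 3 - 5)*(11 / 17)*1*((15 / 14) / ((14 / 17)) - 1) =385689 / 3332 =115.75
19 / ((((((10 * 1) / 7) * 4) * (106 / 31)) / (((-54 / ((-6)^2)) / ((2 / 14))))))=-86583 / 8480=-10.21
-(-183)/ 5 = 183/ 5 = 36.60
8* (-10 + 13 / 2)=-28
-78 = -78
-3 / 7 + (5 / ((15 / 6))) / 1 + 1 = 2.57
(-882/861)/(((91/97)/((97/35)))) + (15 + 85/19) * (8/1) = 54146174/354445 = 152.76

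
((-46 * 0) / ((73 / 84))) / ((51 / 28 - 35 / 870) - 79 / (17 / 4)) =0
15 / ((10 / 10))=15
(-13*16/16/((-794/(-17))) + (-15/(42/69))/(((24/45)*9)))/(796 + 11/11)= -240651/35437808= -0.01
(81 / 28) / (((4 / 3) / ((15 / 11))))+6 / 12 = 3.46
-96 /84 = -8 /7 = -1.14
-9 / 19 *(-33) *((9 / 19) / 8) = 2673 / 2888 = 0.93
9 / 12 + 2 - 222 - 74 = -1173 / 4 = -293.25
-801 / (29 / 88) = -2430.62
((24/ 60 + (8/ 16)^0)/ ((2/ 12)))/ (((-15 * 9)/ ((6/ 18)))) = -0.02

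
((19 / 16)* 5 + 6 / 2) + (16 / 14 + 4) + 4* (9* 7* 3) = 86249 / 112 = 770.08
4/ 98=2/ 49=0.04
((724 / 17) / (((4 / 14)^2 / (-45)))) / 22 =-399105 / 374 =-1067.13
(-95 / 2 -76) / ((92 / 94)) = -11609 / 92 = -126.18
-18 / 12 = -3 / 2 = -1.50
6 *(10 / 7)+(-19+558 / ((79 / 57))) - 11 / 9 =390.96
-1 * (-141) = 141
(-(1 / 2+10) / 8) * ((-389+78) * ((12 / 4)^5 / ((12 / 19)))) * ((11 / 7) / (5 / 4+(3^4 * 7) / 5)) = 78973785 / 36688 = 2152.58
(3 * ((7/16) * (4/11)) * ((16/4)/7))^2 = 9/121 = 0.07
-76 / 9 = -8.44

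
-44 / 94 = -22 / 47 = -0.47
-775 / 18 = -43.06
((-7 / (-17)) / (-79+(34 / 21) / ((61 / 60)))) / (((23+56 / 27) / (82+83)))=-13315995 / 380406977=-0.04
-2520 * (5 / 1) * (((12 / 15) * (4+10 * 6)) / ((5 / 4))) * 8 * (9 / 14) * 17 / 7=-45121536 / 7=-6445933.71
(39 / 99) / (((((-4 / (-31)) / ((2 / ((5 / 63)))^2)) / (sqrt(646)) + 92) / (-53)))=-206635006401268536 / 910513613112113989 + 706448925 * sqrt(646) / 910513613112113989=-0.23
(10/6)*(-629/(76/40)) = -31450/57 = -551.75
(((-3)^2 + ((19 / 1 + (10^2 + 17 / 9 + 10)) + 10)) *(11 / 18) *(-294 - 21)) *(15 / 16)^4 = -2921428125 / 131072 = -22288.73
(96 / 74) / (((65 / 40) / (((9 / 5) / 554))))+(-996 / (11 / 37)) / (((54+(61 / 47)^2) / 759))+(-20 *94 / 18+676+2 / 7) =-232792157601261542 / 5162561352585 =-45092.38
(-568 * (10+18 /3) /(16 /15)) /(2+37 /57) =-485640 /151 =-3216.16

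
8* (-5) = -40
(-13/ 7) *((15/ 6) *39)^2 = -494325/ 28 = -17654.46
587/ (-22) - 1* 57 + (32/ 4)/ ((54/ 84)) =-14105/ 198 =-71.24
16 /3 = 5.33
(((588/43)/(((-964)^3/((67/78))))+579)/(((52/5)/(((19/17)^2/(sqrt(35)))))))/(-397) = -52335777394704149 * sqrt(35)/10456892589948162176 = -0.03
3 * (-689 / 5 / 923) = -159 / 355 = -0.45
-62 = -62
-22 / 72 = -11 / 36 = -0.31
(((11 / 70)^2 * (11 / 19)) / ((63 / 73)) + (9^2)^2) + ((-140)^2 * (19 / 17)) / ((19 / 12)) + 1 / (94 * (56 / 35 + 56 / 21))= 3058712513430859 / 149963990400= 20396.31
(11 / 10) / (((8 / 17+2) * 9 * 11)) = 17 / 3780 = 0.00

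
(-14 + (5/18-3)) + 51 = 34.28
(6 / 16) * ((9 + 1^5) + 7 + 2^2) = 63 / 8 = 7.88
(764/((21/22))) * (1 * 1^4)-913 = -2365/21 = -112.62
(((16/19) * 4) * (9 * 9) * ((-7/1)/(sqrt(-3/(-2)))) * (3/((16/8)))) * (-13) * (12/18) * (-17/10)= -1336608 * sqrt(6)/95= -34463.24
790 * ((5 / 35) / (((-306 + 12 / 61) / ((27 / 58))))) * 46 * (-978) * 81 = 395112845970 / 631127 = 626043.33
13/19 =0.68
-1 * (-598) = 598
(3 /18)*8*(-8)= -32 /3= -10.67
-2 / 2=-1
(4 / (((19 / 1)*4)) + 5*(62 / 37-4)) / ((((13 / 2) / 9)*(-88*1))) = 73197 / 402116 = 0.18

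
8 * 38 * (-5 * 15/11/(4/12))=-68400/11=-6218.18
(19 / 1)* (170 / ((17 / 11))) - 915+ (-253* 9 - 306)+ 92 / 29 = -40740 / 29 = -1404.83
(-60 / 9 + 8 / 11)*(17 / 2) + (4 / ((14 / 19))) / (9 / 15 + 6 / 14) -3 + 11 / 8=-37091 / 792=-46.83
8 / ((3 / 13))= 104 / 3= 34.67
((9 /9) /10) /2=0.05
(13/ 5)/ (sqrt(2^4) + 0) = 13/ 20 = 0.65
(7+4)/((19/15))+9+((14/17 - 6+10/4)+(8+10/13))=199679/8398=23.78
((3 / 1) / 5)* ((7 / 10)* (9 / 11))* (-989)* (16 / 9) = -166152 / 275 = -604.19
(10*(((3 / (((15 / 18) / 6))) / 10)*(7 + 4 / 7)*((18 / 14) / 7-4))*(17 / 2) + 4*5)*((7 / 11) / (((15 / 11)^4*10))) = -6032090669 / 62015625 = -97.27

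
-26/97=-0.27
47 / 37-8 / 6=-7 / 111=-0.06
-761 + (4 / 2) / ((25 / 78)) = -18869 / 25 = -754.76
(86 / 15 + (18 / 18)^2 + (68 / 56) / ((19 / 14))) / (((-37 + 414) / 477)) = 345666 / 35815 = 9.65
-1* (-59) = 59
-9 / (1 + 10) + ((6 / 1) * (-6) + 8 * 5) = 35 / 11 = 3.18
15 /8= 1.88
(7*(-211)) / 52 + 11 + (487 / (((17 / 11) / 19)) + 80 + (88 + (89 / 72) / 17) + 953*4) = 158322875 / 15912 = 9949.90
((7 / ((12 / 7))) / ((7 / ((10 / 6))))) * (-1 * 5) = -4.86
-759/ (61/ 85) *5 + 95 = -316780/ 61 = -5193.11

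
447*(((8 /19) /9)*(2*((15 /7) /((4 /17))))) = 50660 /133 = 380.90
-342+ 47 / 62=-21157 / 62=-341.24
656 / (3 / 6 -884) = -1312 / 1767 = -0.74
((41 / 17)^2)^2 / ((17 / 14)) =39560654 / 1419857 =27.86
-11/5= -2.20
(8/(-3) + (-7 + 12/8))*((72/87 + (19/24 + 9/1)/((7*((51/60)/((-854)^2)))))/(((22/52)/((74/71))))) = -83674865267812/3465297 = -24146520.56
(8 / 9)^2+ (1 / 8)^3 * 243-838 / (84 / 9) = -25697995 / 290304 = -88.52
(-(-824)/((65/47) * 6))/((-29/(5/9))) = -19364/10179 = -1.90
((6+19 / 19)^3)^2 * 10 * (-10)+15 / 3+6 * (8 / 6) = -11764887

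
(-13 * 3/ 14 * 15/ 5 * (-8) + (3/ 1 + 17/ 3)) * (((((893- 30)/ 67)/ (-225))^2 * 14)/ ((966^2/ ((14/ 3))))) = 1181203634/ 68163733929375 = 0.00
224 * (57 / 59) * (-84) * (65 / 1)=-69713280 / 59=-1181581.02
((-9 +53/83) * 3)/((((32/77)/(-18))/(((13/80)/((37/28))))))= 65648583/491360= 133.61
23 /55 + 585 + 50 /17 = 550116 /935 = 588.36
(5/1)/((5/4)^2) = 16/5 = 3.20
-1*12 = -12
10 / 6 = 5 / 3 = 1.67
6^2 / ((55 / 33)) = 108 / 5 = 21.60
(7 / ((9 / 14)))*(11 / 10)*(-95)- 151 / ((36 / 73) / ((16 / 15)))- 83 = -208912 / 135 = -1547.50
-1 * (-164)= 164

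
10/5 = 2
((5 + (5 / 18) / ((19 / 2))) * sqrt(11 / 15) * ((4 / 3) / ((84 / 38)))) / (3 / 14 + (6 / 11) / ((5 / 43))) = 37840 * sqrt(165) / 917811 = 0.53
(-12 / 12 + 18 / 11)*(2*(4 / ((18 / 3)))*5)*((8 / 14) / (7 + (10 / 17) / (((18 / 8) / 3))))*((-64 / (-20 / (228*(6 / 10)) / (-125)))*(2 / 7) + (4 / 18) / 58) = -4868.93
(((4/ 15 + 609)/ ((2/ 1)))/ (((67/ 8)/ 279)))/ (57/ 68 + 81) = 77060048/ 621425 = 124.01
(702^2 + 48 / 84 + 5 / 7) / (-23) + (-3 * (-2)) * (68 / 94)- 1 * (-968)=-154775239 / 7567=-20453.98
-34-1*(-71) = 37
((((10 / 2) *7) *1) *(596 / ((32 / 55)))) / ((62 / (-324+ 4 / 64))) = -1486613975 / 7936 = -187325.35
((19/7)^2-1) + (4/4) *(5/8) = 2741/392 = 6.99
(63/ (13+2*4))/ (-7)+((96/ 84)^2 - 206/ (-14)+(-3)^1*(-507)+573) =103370/ 49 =2109.59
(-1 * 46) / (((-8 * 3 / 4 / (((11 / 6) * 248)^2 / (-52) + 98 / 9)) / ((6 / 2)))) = -10668550 / 117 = -91184.19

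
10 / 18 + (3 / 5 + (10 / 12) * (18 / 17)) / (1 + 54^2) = 1240859 / 2231505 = 0.56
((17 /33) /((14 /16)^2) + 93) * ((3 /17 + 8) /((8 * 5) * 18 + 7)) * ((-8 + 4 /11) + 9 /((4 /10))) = 2294906819 /146553022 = 15.66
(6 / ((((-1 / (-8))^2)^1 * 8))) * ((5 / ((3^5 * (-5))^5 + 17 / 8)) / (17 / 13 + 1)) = -832 / 21182215236074983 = -0.00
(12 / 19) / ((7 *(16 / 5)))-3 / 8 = -369 / 1064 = -0.35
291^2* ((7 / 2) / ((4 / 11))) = 6520437 / 8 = 815054.62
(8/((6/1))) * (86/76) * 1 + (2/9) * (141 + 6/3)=5692/171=33.29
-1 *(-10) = 10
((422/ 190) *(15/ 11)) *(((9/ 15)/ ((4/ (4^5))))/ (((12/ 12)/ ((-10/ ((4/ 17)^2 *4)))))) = -4390488/ 209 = -21007.12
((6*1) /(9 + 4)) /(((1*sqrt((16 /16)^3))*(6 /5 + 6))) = 5 /78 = 0.06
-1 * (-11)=11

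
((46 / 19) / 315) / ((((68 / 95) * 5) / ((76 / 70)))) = 437 / 187425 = 0.00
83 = 83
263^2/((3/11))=760859/3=253619.67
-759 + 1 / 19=-14420 / 19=-758.95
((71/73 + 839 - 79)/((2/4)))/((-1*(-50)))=55551/1825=30.44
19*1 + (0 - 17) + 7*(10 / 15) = 20 / 3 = 6.67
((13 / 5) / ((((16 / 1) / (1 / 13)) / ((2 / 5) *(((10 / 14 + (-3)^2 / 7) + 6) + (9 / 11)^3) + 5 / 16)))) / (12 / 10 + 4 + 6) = 397339 / 95406080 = 0.00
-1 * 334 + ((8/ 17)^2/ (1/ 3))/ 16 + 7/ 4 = -384033/ 1156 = -332.21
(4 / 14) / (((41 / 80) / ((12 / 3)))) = 640 / 287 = 2.23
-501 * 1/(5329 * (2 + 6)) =-501/42632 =-0.01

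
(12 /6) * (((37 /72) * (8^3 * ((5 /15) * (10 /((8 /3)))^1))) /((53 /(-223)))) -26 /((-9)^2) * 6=-3963236 /1431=-2769.56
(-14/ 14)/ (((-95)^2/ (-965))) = 193/ 1805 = 0.11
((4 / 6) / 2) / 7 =1 / 21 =0.05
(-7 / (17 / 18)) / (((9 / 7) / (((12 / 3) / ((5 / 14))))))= -5488 / 85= -64.56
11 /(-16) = -11 /16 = -0.69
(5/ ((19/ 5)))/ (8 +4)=25/ 228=0.11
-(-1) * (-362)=-362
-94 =-94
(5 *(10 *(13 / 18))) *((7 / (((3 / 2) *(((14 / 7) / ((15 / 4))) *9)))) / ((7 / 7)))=11375 / 324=35.11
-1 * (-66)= 66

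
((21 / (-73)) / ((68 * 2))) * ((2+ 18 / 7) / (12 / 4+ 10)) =-12 / 16133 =-0.00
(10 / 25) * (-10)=-4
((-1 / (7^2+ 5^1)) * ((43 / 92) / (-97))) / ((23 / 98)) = 2107 / 5541804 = 0.00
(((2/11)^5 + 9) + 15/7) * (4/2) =25124404/1127357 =22.29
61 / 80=0.76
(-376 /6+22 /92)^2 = 74218225 /19044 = 3897.20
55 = 55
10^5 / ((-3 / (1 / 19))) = -100000 / 57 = -1754.39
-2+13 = 11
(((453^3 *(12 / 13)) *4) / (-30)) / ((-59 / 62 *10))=23053999896 / 19175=1202294.65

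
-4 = -4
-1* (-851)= 851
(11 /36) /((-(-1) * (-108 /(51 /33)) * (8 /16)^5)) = -34 /243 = -0.14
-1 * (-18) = 18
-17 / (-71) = 17 / 71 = 0.24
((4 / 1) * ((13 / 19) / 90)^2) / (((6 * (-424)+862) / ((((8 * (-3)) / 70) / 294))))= 169 / 1054368322875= 0.00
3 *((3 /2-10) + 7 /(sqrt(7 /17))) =-51 /2 + 3 *sqrt(119) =7.23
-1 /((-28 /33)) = 33 /28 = 1.18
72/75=24/25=0.96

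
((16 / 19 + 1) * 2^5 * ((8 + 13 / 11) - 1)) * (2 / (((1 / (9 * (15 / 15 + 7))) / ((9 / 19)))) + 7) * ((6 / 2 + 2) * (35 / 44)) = 6301890000 / 43681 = 144270.74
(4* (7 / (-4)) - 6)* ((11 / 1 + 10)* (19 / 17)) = -5187 / 17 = -305.12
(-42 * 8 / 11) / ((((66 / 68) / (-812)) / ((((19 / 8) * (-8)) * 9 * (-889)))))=470057341824 / 121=3884771420.03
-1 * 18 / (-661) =18 / 661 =0.03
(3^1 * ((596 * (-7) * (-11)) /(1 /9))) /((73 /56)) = 69388704 /73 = 950530.19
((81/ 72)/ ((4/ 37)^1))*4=333/ 8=41.62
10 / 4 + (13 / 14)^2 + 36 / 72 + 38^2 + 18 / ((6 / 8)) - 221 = 245169 / 196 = 1250.86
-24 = -24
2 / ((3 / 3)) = 2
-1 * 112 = -112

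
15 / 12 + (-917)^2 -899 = 3359965 / 4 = 839991.25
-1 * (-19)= 19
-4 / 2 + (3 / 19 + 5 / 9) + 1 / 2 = -269 / 342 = -0.79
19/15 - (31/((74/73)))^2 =-76713491/82140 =-933.94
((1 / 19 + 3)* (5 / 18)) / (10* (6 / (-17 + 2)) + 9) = 29 / 171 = 0.17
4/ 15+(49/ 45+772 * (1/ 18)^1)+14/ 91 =25973/ 585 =44.40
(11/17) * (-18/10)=-99/85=-1.16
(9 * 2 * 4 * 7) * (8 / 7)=576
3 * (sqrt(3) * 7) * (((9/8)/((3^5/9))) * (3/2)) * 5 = 11.37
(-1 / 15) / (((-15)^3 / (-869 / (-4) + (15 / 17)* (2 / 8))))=0.00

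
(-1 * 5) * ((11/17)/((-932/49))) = 2695/15844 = 0.17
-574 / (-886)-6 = -2371 / 443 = -5.35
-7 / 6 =-1.17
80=80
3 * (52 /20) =39 /5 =7.80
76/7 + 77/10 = 1299/70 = 18.56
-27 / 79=-0.34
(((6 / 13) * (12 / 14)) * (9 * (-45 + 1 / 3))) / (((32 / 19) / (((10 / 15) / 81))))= -1273 / 1638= -0.78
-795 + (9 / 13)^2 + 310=-81884 / 169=-484.52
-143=-143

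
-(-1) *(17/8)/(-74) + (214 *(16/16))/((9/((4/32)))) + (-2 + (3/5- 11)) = -251921/26640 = -9.46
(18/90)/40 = 1/200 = 0.00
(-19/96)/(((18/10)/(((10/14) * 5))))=-2375/6048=-0.39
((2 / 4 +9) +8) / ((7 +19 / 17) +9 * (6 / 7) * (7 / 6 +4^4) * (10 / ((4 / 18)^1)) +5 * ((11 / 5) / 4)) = 8330 / 42499393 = 0.00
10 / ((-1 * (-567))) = 10 / 567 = 0.02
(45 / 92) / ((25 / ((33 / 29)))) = 297 / 13340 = 0.02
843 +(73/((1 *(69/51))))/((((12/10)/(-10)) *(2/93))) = -922997/46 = -20065.15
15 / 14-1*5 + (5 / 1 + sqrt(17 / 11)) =15 / 14 + sqrt(187) / 11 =2.31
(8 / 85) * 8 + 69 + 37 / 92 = 548613 / 7820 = 70.16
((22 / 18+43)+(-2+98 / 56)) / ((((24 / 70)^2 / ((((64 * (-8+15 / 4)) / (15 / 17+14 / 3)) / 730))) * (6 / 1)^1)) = -112084315 / 26774064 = -4.19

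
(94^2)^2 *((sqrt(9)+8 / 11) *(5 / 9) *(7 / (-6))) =-56018737880 / 297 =-188615279.06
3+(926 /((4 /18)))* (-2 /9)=-923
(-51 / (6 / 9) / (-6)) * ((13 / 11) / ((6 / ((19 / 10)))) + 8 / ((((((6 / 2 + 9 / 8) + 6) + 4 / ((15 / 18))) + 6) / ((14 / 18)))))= 18921289 / 2209680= 8.56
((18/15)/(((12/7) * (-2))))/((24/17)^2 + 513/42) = -14161/574830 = -0.02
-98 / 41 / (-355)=98 / 14555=0.01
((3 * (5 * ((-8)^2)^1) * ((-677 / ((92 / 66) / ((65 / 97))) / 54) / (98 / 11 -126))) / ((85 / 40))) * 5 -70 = 847530130 / 18318741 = 46.27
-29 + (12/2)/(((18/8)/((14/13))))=-1019/39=-26.13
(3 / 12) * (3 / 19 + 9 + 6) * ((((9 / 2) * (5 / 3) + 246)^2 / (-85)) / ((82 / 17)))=-2313441 / 3895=-593.95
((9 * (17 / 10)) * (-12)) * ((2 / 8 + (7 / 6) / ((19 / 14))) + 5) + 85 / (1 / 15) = 29121 / 190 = 153.27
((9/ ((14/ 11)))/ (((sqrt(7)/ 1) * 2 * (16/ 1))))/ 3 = 33 * sqrt(7)/ 3136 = 0.03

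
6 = 6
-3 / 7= -0.43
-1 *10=-10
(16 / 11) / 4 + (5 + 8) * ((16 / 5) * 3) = 6884 / 55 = 125.16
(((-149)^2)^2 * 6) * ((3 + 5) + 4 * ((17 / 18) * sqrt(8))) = 23658451248 + 67032278536 * sqrt(2) / 3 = 55257770388.79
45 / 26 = 1.73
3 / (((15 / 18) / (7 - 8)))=-18 / 5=-3.60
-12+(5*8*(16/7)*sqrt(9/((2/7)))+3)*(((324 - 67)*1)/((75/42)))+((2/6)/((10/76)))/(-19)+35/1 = 34097/75+98688*sqrt(14)/5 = 74305.96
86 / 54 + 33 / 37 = 2482 / 999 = 2.48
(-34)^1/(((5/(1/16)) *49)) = -17/1960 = -0.01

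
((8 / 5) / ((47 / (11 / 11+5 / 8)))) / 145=13 / 34075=0.00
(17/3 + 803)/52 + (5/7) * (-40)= -7109/546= -13.02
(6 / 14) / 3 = 1 / 7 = 0.14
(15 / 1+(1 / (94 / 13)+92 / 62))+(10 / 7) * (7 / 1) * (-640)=-18601163 / 2914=-6383.38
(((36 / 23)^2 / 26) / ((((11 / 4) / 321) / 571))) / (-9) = -52787808 / 75647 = -697.82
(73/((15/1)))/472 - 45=-318527/7080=-44.99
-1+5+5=9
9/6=3/2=1.50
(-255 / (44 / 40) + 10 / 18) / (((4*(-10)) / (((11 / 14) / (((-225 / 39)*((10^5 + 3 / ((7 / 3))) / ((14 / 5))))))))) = -416689 / 18900243000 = -0.00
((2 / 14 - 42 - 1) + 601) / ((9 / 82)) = 320374 / 63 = 5085.30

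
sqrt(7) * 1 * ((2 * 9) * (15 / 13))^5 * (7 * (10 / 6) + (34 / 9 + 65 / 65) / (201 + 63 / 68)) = 76776165243900000 * sqrt(7) / 1699408061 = 119530232.03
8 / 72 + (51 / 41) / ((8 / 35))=16393 / 2952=5.55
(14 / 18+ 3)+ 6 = 88 / 9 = 9.78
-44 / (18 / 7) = -154 / 9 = -17.11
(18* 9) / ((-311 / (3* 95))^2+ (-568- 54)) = -13158450 / 50425229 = -0.26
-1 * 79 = -79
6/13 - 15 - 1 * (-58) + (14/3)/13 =1709/39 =43.82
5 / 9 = 0.56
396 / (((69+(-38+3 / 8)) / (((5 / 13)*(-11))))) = -174240 / 3263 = -53.40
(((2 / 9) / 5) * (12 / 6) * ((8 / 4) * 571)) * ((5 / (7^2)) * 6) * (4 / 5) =36544 / 735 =49.72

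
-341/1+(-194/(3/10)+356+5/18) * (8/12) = -14434/27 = -534.59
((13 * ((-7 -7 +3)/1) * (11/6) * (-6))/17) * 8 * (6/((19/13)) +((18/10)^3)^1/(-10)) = 526319508/201875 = 2607.16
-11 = -11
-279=-279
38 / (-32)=-19 / 16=-1.19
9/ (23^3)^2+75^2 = 832701875634/ 148035889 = 5625.00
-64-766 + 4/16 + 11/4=-827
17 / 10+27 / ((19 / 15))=4373 / 190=23.02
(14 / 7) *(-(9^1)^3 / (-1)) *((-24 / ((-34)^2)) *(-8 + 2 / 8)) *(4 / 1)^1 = 271188 / 289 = 938.37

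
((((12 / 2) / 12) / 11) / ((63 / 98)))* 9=7 / 11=0.64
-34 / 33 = -1.03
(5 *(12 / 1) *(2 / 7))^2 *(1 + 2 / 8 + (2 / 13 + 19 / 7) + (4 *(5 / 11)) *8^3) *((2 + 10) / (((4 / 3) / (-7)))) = -121300707600 / 7007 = -17311361.15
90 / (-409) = -90 / 409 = -0.22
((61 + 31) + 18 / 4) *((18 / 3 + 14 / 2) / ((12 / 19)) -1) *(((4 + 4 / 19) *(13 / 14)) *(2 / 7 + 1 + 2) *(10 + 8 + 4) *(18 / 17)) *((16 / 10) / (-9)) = -4773523040 / 47481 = -100535.44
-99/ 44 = -9/ 4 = -2.25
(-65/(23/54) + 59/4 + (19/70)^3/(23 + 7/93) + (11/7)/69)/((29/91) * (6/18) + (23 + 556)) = -91007244214861/382361816032000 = -0.24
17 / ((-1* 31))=-17 / 31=-0.55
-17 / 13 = -1.31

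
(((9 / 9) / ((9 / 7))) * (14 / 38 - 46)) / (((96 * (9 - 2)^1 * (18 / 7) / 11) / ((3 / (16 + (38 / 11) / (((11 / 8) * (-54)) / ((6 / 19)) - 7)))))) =-474144671 / 11182841856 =-0.04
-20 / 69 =-0.29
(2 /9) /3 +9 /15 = 91 /135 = 0.67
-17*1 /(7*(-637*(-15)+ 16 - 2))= -17 /66983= -0.00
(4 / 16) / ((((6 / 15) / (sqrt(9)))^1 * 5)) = 3 / 8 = 0.38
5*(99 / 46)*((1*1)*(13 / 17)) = 8.23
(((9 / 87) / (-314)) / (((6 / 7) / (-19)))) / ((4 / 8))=133 / 9106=0.01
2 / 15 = 0.13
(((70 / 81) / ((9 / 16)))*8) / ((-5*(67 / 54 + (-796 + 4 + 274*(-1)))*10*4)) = 448 / 7762095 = 0.00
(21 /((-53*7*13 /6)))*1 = -0.03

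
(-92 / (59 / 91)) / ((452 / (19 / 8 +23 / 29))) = -1538355 / 1546744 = -0.99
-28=-28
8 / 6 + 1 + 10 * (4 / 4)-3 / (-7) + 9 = 457 / 21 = 21.76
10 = 10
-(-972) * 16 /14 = 1110.86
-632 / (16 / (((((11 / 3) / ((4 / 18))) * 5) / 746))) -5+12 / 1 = 7853 / 2984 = 2.63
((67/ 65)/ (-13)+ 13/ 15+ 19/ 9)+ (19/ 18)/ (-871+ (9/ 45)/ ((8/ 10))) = 76743659/ 26488215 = 2.90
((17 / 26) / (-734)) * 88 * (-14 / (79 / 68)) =356048 / 376909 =0.94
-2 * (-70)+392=532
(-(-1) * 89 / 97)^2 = 7921 / 9409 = 0.84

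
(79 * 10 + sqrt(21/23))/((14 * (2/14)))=sqrt(483)/46 + 395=395.48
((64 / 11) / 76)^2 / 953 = 256 / 41627993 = 0.00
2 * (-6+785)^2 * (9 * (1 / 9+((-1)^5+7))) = 66752510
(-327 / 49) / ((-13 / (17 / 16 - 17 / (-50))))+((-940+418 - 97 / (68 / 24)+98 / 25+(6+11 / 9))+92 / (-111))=-786411703157 / 1442422800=-545.20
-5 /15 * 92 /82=-46 /123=-0.37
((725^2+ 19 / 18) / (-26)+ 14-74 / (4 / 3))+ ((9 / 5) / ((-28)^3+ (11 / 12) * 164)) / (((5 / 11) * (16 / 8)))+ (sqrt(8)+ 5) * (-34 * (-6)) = -14721571670873 / 765238500+ 408 * sqrt(2) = -18660.89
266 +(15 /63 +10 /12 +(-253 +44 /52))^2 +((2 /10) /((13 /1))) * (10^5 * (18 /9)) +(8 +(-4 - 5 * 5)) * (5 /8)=4397024081 /66248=66372.18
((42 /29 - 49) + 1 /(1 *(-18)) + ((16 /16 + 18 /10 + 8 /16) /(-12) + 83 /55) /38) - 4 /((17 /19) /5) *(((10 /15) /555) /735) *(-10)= -19196339851411 /403501134960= -47.57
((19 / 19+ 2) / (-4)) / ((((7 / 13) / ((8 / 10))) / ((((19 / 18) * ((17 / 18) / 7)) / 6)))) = -4199 / 158760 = -0.03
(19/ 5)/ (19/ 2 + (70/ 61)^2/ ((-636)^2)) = 7149365676/ 17873420315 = 0.40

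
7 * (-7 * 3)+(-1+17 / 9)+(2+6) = -1243 / 9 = -138.11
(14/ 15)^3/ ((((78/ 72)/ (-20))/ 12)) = -175616/ 975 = -180.12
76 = 76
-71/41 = -1.73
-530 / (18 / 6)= -530 / 3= -176.67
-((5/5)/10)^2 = -1/100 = -0.01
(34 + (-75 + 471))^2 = 184900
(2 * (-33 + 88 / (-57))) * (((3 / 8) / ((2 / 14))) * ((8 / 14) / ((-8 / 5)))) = 9845 / 152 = 64.77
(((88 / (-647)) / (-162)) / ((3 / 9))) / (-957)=-4 / 1519803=-0.00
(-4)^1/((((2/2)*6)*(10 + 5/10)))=-4/63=-0.06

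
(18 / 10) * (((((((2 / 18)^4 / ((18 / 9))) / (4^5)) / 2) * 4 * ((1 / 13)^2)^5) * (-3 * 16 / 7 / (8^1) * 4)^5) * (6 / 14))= -32 / 81094568537715005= -0.00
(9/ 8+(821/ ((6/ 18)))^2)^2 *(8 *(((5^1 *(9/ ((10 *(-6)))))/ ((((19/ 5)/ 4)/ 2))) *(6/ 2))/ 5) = -21197287580251689/ 76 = -278911678687522.22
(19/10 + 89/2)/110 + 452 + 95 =150541/275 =547.42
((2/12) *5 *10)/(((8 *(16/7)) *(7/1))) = 25/384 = 0.07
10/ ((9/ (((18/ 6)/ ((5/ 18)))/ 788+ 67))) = 132017/ 1773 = 74.46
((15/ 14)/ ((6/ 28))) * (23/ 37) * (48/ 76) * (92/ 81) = 42320/ 18981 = 2.23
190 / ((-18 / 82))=-7790 / 9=-865.56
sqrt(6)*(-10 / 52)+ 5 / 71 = 5 / 71- 5*sqrt(6) / 26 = -0.40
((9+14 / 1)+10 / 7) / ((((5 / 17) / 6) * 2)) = 8721 / 35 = 249.17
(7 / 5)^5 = 16807 / 3125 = 5.38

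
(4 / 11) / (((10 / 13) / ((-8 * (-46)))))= 9568 / 55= 173.96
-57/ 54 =-19/ 18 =-1.06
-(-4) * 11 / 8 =11 / 2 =5.50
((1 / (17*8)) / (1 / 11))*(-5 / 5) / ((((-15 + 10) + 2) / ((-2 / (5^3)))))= -11 / 25500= -0.00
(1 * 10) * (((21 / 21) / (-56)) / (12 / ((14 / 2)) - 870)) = 5 / 24312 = 0.00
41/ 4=10.25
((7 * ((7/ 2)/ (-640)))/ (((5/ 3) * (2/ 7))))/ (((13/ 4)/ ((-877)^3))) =694087390857/ 41600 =16684793.05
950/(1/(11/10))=1045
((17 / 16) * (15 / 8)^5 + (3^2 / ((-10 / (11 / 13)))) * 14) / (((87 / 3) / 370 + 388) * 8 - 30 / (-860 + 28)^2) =76283039157 / 16963541426944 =0.00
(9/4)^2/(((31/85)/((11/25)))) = 15147/2480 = 6.11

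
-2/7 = -0.29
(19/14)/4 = 19/56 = 0.34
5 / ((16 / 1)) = 5 / 16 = 0.31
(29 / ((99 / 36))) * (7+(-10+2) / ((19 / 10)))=29.42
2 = 2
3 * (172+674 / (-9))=874 / 3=291.33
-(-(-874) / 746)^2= -1.37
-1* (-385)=385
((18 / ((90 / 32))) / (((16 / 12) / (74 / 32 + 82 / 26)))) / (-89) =-3411 / 11570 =-0.29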